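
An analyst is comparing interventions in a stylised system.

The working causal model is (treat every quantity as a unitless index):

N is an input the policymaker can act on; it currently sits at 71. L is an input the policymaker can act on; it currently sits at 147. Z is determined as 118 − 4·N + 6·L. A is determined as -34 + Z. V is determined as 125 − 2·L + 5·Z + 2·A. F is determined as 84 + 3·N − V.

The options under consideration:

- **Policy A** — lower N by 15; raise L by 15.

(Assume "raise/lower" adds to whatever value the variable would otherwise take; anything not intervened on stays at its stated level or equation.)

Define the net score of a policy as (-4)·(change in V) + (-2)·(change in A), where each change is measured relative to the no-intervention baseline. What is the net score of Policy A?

Baseline:
  N = 71
  L = 147
  Z = 118 − 4·71 + 6·147 = 716
  A = -34 + 716 = 682
  V = 125 − 2·147 + 5·716 + 2·682 = 4775
Policy A (N − 15, L + 15):
  N = 71 − 15 = 56
  L = 147 + 15 = 162
  Z = 118 − 4·56 + 6·162 = 866
  A = -34 + 866 = 832
  V = 125 − 2·162 + 5·866 + 2·832 = 5795
ΔV = 5795 − 4775 = 1020; ΔA = 832 − 682 = 150
Score = (-4)·1020 + (-2)·150 = -4380

-4380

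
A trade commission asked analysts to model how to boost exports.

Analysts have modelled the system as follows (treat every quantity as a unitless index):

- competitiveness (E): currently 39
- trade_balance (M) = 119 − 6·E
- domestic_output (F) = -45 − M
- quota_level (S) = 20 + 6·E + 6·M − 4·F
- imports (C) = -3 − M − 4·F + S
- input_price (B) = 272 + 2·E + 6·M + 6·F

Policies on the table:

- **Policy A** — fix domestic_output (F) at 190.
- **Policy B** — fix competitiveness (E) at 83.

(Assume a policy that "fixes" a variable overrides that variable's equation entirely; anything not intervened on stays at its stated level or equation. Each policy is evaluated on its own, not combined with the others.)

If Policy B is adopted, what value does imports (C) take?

Policy B (E := 83):
  E = 83
  M = 119 − 6·83 = -379
  F = -45 − (-379) = 334
  S = 20 + 6·83 + 6·(-379) − 4·334 = -3092
  C = -3 − (-379) − 4·334 + (-3092) = -4052

-4052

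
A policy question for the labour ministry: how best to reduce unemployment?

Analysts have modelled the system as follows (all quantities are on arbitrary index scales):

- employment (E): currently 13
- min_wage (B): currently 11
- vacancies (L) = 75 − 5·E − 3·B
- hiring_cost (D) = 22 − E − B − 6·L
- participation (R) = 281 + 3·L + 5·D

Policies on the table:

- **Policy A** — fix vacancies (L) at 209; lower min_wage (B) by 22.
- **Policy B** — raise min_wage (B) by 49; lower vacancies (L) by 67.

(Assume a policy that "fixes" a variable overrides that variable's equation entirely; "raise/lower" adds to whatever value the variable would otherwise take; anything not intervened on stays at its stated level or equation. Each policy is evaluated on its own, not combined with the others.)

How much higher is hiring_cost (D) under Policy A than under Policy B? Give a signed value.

Policy A (L := 209, B − 22):
  E = 13
  B = 11 − 22 = -11
  L = 209
  D = 22 − 13 − (-11) − 6·209 = -1234
Policy B (B + 49, L − 67):
  E = 13
  B = 11 + 49 = 60
  L = 75 − 5·13 − 3·60 (−67 from intervention) = -237
  D = 22 − 13 − 60 − 6·(-237) = 1371
D: -1234 − 1371 = -2605

-2605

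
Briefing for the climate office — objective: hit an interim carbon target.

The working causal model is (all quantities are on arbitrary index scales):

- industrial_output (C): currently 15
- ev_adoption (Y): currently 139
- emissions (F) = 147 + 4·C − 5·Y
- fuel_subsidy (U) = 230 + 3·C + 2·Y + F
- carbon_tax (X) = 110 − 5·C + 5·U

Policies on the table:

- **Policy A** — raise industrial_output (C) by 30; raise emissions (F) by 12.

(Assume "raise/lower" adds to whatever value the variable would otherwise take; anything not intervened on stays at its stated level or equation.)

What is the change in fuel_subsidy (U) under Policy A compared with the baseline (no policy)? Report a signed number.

222

Baseline:
  C = 15
  Y = 139
  F = 147 + 4·15 − 5·139 = -488
  U = 230 + 3·15 + 2·139 + (-488) = 65
Policy A (C + 30, F + 12):
  C = 15 + 30 = 45
  Y = 139
  F = 147 + 4·45 − 5·139 (+12 from intervention) = -356
  U = 230 + 3·45 + 2·139 + (-356) = 287
Change in U: 287 − 65 = 222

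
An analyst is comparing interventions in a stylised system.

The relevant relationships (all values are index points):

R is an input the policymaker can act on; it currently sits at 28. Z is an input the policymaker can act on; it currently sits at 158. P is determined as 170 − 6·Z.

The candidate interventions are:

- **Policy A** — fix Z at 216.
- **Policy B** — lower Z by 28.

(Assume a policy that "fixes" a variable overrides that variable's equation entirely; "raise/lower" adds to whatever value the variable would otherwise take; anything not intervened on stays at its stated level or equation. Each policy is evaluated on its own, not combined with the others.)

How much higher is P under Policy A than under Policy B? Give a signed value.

-516

Policy A (Z := 216):
  Z = 216
  P = 170 − 6·216 = -1126
Policy B (Z − 28):
  Z = 158 − 28 = 130
  P = 170 − 6·130 = -610
P: -1126 − (-610) = -516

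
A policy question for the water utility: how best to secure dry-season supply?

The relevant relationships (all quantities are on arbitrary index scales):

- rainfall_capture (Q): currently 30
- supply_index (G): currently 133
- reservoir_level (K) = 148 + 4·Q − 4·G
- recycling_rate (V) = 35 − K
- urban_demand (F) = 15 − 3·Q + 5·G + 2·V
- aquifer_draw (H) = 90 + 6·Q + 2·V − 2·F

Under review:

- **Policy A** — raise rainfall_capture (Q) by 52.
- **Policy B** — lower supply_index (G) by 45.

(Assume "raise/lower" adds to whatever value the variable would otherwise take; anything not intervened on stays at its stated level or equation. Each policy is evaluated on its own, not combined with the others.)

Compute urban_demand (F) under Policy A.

Policy A (Q + 52):
  Q = 30 + 52 = 82
  G = 133
  K = 148 + 4·82 − 4·133 = -56
  V = 35 − (-56) = 91
  F = 15 − 3·82 + 5·133 + 2·91 = 616

616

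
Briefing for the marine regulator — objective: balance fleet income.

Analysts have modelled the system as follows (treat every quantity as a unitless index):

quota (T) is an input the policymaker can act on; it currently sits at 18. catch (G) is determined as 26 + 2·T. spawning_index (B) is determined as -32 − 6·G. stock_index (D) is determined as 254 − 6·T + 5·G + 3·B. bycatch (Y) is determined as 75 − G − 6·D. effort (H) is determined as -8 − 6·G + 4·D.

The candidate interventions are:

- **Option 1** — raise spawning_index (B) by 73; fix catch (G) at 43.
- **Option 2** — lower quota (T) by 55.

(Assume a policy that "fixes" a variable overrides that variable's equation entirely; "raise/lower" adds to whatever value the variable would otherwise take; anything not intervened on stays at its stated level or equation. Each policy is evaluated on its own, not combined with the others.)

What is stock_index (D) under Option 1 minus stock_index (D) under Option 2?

-1294

Option 1 (B + 73, G := 43):
  T = 18
  G = 43
  B = -32 − 6·43 (+73 from intervention) = -217
  D = 254 − 6·18 + 5·43 + 3·(-217) = -290
Option 2 (T − 55):
  T = 18 − 55 = -37
  G = 26 + 2·(-37) = -48
  B = -32 − 6·(-48) = 256
  D = 254 − 6·(-37) + 5·(-48) + 3·256 = 1004
D: -290 − 1004 = -1294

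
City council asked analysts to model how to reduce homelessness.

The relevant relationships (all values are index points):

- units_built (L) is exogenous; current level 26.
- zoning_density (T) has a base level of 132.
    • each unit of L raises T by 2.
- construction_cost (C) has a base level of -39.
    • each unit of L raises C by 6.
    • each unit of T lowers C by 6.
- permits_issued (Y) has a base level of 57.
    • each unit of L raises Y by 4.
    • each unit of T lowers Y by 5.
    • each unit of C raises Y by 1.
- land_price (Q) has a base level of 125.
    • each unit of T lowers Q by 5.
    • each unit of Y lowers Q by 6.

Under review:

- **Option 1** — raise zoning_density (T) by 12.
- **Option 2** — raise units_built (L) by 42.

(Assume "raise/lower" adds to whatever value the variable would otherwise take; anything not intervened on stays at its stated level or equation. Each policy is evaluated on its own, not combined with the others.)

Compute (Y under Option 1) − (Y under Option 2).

372

Option 1 (T + 12):
  L = 26
  T = 132 + 2·26 (+12 from intervention) = 196
  C = -39 + 6·26 − 6·196 = -1059
  Y = 57 + 4·26 − 5·196 + (-1059) = -1878
Option 2 (L + 42):
  L = 26 + 42 = 68
  T = 132 + 2·68 = 268
  C = -39 + 6·68 − 6·268 = -1239
  Y = 57 + 4·68 − 5·268 + (-1239) = -2250
Y: -1878 − (-2250) = 372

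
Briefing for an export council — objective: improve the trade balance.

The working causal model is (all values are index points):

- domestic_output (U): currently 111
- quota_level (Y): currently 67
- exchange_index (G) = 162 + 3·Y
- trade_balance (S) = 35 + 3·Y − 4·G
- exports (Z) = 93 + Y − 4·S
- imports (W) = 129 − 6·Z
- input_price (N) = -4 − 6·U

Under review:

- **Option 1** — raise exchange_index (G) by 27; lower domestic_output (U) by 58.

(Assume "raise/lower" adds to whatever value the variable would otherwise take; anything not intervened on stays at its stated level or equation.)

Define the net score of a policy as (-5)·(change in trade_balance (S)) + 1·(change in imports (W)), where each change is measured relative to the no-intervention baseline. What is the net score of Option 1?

-2052

Baseline:
  Y = 67
  G = 162 + 3·67 = 363
  S = 35 + 3·67 − 4·363 = -1216
  Z = 93 + 67 − 4·(-1216) = 5024
  W = 129 − 6·5024 = -30015
Option 1 (G + 27, U − 58):
  Y = 67
  G = 162 + 3·67 (+27 from intervention) = 390
  S = 35 + 3·67 − 4·390 = -1324
  Z = 93 + 67 − 4·(-1324) = 5456
  W = 129 − 6·5456 = -32607
ΔS = -1324 − (-1216) = -108; ΔW = -32607 − (-30015) = -2592
Score = (-5)·(-108) + 1·(-2592) = -2052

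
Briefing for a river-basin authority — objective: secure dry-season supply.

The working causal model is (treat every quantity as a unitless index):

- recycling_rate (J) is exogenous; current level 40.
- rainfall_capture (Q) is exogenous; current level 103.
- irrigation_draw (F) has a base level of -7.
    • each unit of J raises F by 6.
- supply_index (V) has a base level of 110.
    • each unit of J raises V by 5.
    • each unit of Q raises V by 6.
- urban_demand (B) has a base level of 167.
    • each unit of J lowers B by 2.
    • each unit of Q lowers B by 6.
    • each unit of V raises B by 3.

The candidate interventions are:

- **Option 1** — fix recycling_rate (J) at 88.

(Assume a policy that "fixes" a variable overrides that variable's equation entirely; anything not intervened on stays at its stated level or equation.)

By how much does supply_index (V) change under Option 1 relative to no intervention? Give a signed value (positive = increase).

Baseline:
  J = 40
  Q = 103
  V = 110 + 5·40 + 6·103 = 928
Option 1 (J := 88):
  J = 88
  Q = 103
  V = 110 + 5·88 + 6·103 = 1168
Change in V: 1168 − 928 = 240

240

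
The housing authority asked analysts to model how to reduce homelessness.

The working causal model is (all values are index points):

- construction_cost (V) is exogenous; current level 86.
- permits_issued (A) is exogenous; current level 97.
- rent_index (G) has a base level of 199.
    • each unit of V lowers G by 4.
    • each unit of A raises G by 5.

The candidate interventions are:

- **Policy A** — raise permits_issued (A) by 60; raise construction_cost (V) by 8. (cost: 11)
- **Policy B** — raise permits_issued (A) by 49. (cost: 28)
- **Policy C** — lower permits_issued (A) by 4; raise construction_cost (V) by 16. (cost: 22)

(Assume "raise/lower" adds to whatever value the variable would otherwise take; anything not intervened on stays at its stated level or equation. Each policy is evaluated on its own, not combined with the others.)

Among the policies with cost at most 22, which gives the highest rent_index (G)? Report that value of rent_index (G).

608

Policy A (A + 60, V + 8):
  V = 86 + 8 = 94
  A = 97 + 60 = 157
  G = 199 − 4·94 + 5·157 = 608
Policy C (A − 4, V + 16):
  V = 86 + 16 = 102
  A = 97 − 4 = 93
  G = 199 − 4·102 + 5·93 = 256
Comparing — Policy A: G=608, Policy C: G=256. Highest is 608 (Policy A).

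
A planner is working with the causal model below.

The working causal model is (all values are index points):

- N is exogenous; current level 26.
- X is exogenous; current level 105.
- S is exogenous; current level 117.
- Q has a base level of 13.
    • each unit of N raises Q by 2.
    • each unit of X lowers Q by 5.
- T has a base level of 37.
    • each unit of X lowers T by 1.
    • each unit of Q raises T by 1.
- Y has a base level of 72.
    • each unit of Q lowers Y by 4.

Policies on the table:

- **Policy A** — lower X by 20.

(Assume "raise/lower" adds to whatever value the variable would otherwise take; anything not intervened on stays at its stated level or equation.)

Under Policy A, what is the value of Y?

1512

Policy A (X − 20):
  N = 26
  X = 105 − 20 = 85
  Q = 13 + 2·26 − 5·85 = -360
  Y = 72 − 4·(-360) = 1512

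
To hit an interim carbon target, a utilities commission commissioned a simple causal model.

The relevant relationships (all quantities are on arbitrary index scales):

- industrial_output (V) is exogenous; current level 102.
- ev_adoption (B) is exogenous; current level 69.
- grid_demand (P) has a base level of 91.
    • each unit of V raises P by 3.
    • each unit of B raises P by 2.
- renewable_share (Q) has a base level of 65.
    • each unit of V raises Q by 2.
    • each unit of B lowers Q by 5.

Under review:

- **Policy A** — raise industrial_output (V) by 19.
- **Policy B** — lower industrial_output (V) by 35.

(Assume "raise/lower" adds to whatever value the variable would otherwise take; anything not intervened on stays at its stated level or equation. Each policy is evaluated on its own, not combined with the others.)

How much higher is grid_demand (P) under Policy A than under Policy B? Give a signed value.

Policy A (V + 19):
  V = 102 + 19 = 121
  B = 69
  P = 91 + 3·121 + 2·69 = 592
Policy B (V − 35):
  V = 102 − 35 = 67
  B = 69
  P = 91 + 3·67 + 2·69 = 430
P: 592 − 430 = 162

162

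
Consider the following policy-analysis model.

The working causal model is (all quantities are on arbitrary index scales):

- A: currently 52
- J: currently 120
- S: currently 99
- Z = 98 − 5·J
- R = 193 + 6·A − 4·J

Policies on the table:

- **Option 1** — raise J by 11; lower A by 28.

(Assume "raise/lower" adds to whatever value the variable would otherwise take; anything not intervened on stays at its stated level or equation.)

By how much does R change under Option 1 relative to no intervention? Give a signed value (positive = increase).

-212

Baseline:
  A = 52
  J = 120
  R = 193 + 6·52 − 4·120 = 25
Option 1 (J + 11, A − 28):
  A = 52 − 28 = 24
  J = 120 + 11 = 131
  R = 193 + 6·24 − 4·131 = -187
Change in R: -187 − 25 = -212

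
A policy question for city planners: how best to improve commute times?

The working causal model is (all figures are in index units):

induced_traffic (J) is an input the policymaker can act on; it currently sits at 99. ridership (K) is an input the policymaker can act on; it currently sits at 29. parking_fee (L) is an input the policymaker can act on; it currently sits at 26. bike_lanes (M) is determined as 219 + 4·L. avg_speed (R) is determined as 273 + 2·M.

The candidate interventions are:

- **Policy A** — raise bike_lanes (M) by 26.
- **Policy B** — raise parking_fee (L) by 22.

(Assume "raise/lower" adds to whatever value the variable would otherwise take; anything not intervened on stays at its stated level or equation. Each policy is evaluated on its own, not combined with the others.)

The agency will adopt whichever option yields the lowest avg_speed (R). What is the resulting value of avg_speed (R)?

Policy A (M + 26):
  L = 26
  M = 219 + 4·26 (+26 from intervention) = 349
  R = 273 + 2·349 = 971
Policy B (L + 22):
  L = 26 + 22 = 48
  M = 219 + 4·48 = 411
  R = 273 + 2·411 = 1095
Comparing — Policy A: R=971, Policy B: R=1095. Lowest is 971 (Policy A).

971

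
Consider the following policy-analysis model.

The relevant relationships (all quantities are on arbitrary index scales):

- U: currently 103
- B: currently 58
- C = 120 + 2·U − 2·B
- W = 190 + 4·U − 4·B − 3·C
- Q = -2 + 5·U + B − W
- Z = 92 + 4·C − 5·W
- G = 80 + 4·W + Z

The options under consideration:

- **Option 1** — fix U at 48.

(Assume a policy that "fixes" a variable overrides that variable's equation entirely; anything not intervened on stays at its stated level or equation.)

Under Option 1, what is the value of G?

722

Option 1 (U := 48):
  U = 48
  B = 58
  C = 120 + 2·48 − 2·58 = 100
  W = 190 + 4·48 − 4·58 − 3·100 = -150
  Z = 92 + 4·100 − 5·(-150) = 1242
  G = 80 + 4·(-150) + 1242 = 722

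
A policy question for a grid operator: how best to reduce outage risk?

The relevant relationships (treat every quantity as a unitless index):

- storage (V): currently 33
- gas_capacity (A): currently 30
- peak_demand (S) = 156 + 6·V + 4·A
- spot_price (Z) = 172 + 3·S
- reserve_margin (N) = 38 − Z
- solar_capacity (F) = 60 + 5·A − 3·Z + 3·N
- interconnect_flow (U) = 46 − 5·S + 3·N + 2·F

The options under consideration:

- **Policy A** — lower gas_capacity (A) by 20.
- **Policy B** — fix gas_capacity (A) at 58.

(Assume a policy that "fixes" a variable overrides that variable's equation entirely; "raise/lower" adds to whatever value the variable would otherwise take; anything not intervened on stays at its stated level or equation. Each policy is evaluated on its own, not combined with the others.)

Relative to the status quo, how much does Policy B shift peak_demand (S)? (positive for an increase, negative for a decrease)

Baseline:
  V = 33
  A = 30
  S = 156 + 6·33 + 4·30 = 474
Policy B (A := 58):
  V = 33
  A = 58
  S = 156 + 6·33 + 4·58 = 586
Change in S: 586 − 474 = 112

112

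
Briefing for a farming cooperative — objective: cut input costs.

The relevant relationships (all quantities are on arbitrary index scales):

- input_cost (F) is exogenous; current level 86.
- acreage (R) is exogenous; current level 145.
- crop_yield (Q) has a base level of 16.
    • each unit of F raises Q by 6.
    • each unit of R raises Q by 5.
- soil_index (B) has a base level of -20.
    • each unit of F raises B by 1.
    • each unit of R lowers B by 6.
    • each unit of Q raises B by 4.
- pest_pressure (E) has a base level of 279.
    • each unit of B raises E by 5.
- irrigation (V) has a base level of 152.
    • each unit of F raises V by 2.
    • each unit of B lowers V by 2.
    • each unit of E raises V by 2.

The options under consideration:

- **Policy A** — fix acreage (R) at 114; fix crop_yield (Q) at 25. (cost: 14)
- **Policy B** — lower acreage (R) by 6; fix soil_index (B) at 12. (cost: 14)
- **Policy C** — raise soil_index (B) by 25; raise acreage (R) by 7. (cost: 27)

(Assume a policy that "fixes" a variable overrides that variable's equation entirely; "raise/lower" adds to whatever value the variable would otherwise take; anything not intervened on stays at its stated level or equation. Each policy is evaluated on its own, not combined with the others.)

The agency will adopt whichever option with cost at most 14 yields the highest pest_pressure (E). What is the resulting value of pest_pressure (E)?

339

Policy A (R := 114, Q := 25):
  F = 86
  R = 114
  Q = 25
  B = -20 + 86 − 6·114 + 4·25 = -518
  E = 279 + 5·(-518) = -2311
Policy B (R − 6, B := 12):
  F = 86
  R = 145 − 6 = 139
  Q = 16 + 6·86 + 5·139 = 1227
  B = 12
  E = 279 + 5·12 = 339
Comparing — Policy A: E=-2311, Policy B: E=339. Highest is 339 (Policy B).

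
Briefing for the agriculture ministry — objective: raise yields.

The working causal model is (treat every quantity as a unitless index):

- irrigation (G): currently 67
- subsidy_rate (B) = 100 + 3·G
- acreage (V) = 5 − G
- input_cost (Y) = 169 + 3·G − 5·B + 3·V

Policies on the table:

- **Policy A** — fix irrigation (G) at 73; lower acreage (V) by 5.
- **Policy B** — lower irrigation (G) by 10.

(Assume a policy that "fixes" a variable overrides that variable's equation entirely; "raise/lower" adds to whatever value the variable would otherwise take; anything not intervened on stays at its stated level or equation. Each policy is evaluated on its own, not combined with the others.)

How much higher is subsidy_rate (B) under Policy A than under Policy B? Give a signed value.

Policy A (G := 73, V − 5):
  G = 73
  B = 100 + 3·73 = 319
Policy B (G − 10):
  G = 67 − 10 = 57
  B = 100 + 3·57 = 271
B: 319 − 271 = 48

48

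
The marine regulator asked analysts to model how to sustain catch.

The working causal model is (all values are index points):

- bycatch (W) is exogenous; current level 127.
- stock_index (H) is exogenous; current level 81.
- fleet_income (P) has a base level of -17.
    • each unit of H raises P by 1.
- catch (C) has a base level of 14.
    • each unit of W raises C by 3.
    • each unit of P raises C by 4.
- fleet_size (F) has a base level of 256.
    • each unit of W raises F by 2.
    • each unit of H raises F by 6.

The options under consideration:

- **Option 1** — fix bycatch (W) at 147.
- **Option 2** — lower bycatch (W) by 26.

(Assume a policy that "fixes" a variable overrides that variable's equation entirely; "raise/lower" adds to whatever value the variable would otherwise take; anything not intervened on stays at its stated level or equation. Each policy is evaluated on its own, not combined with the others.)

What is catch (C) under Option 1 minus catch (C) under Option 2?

138

Option 1 (W := 147):
  W = 147
  H = 81
  P = -17 + 81 = 64
  C = 14 + 3·147 + 4·64 = 711
Option 2 (W − 26):
  W = 127 − 26 = 101
  H = 81
  P = -17 + 81 = 64
  C = 14 + 3·101 + 4·64 = 573
C: 711 − 573 = 138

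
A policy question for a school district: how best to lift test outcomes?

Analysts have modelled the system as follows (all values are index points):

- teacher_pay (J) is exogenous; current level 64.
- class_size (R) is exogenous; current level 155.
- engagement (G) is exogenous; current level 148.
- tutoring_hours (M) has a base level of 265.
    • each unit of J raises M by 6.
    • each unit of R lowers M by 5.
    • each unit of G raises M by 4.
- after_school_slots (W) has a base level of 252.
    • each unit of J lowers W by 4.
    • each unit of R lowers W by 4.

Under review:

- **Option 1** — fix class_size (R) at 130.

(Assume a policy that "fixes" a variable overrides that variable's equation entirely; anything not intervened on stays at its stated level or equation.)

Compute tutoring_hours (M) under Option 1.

Option 1 (R := 130):
  J = 64
  R = 130
  G = 148
  M = 265 + 6·64 − 5·130 + 4·148 = 591

591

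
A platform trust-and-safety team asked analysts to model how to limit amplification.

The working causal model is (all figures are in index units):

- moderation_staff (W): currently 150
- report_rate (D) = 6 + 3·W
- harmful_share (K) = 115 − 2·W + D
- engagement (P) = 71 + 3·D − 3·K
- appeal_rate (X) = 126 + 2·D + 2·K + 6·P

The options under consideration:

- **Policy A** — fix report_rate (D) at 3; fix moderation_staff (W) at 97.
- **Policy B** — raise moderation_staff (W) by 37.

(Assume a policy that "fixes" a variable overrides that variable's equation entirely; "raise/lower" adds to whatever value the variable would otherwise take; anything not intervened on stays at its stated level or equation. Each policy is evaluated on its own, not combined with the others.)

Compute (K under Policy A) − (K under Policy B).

Policy A (D := 3, W := 97):
  W = 97
  D = 3
  K = 115 − 2·97 + 3 = -76
Policy B (W + 37):
  W = 150 + 37 = 187
  D = 6 + 3·187 = 567
  K = 115 − 2·187 + 567 = 308
K: -76 − 308 = -384

-384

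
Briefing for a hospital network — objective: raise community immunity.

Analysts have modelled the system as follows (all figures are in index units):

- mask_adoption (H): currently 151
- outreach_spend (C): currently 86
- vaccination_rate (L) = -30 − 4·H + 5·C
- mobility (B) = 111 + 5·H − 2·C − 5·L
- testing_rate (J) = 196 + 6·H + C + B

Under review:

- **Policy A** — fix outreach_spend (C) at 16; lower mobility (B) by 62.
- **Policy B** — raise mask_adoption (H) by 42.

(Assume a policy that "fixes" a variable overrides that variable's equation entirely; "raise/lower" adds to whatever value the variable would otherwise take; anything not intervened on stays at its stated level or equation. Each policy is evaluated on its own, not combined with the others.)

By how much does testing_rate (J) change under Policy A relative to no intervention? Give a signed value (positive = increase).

Baseline:
  H = 151
  C = 86
  L = -30 − 4·151 + 5·86 = -204
  B = 111 + 5·151 − 2·86 − 5·(-204) = 1714
  J = 196 + 6·151 + 86 + 1714 = 2902
Policy A (C := 16, B − 62):
  H = 151
  C = 16
  L = -30 − 4·151 + 5·16 = -554
  B = 111 + 5·151 − 2·16 − 5·(-554) (−62 from intervention) = 3542
  J = 196 + 6·151 + 16 + 3542 = 4660
Change in J: 4660 − 2902 = 1758

1758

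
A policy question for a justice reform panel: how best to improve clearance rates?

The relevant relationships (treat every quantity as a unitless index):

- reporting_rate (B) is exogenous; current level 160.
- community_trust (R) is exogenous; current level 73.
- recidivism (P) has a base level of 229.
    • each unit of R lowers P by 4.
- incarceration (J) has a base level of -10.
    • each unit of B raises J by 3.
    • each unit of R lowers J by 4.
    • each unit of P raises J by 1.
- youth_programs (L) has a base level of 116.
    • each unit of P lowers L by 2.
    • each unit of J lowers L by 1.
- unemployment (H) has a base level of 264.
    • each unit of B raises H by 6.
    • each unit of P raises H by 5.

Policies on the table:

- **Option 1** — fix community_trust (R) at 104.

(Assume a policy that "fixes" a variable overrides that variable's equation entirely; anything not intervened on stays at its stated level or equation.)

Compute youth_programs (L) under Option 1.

Option 1 (R := 104):
  B = 160
  R = 104
  P = 229 − 4·104 = -187
  J = -10 + 3·160 − 4·104 + (-187) = -133
  L = 116 − 2·(-187) − (-133) = 623

623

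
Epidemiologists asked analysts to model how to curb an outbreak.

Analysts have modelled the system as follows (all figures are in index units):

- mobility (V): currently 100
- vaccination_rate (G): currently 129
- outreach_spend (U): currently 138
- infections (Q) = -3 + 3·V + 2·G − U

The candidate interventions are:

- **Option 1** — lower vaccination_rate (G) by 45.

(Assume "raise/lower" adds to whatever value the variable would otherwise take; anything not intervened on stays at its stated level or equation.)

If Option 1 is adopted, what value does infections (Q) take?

327

Option 1 (G − 45):
  V = 100
  G = 129 − 45 = 84
  U = 138
  Q = -3 + 3·100 + 2·84 − 138 = 327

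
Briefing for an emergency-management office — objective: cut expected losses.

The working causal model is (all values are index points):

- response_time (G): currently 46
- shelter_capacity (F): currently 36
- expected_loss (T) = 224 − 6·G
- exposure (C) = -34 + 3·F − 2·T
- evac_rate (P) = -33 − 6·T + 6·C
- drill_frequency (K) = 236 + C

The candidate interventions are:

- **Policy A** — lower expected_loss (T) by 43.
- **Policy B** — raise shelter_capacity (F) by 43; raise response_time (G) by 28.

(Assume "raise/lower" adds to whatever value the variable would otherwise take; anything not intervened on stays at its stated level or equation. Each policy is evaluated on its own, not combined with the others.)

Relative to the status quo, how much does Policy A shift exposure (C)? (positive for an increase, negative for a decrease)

86

Baseline:
  G = 46
  F = 36
  T = 224 − 6·46 = -52
  C = -34 + 3·36 − 2·(-52) = 178
Policy A (T − 43):
  G = 46
  F = 36
  T = 224 − 6·46 (−43 from intervention) = -95
  C = -34 + 3·36 − 2·(-95) = 264
Change in C: 264 − 178 = 86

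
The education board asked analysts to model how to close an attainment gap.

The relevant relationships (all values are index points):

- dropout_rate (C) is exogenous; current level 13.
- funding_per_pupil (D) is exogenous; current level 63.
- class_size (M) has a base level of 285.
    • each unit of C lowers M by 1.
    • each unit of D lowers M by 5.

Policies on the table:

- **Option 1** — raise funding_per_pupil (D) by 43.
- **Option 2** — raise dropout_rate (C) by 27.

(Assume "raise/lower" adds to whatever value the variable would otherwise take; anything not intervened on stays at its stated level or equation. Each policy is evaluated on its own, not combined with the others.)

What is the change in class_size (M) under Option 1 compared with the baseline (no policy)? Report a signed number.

Baseline:
  C = 13
  D = 63
  M = 285 − 13 − 5·63 = -43
Option 1 (D + 43):
  C = 13
  D = 63 + 43 = 106
  M = 285 − 13 − 5·106 = -258
Change in M: -258 − (-43) = -215

-215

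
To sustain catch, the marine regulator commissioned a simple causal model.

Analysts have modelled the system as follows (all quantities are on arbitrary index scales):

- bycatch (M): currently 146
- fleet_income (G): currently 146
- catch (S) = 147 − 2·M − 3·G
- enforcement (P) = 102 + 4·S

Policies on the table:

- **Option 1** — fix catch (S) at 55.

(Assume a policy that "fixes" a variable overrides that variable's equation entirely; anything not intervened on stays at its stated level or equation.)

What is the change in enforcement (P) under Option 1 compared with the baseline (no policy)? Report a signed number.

2552

Baseline:
  M = 146
  G = 146
  S = 147 − 2·146 − 3·146 = -583
  P = 102 + 4·(-583) = -2230
Option 1 (S := 55):
  M = 146
  G = 146
  S = 55
  P = 102 + 4·55 = 322
Change in P: 322 − (-2230) = 2552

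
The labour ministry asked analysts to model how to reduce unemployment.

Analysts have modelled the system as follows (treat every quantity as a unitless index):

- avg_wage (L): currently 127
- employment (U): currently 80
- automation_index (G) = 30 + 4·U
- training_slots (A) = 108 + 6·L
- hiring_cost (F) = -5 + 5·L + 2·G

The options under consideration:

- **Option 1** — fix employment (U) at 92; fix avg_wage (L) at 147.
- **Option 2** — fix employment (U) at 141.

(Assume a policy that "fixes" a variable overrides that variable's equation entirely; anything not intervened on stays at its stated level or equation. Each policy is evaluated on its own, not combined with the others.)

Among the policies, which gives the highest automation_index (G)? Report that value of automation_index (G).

Option 1 (U := 92, L := 147):
  U = 92
  G = 30 + 4·92 = 398
Option 2 (U := 141):
  U = 141
  G = 30 + 4·141 = 594
Comparing — Option 1: G=398, Option 2: G=594. Highest is 594 (Option 2).

594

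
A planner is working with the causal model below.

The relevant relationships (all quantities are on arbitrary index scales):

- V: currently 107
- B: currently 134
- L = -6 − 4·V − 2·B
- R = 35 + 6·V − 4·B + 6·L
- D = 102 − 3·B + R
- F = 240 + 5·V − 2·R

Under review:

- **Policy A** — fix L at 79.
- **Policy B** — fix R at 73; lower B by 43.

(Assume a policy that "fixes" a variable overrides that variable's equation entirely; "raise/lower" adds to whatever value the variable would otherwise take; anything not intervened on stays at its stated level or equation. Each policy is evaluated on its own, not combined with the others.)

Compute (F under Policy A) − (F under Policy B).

Policy A (L := 79):
  V = 107
  B = 134
  L = 79
  R = 35 + 6·107 − 4·134 + 6·79 = 615
  F = 240 + 5·107 − 2·615 = -455
Policy B (R := 73, B − 43):
  V = 107
  B = 134 − 43 = 91
  L = -6 − 4·107 − 2·91 = -616
  R = 73
  F = 240 + 5·107 − 2·73 = 629
F: -455 − 629 = -1084

-1084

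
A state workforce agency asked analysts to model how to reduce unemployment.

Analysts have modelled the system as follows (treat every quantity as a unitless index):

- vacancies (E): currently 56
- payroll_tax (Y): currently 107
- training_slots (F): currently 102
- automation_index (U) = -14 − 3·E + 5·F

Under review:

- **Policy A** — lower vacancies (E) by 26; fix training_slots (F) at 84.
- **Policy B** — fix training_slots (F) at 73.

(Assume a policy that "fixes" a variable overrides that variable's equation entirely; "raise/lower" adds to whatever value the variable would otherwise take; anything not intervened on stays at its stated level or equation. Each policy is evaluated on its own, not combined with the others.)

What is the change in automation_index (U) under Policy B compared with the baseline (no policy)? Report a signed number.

Baseline:
  E = 56
  F = 102
  U = -14 − 3·56 + 5·102 = 328
Policy B (F := 73):
  E = 56
  F = 73
  U = -14 − 3·56 + 5·73 = 183
Change in U: 183 − 328 = -145

-145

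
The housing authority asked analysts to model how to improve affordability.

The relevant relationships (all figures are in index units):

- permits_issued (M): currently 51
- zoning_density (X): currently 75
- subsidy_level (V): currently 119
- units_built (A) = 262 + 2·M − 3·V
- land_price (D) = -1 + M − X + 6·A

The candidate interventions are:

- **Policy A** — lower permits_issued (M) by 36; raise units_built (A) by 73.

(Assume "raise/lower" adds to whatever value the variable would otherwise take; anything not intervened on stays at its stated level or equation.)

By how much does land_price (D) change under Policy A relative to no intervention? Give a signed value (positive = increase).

Baseline:
  M = 51
  X = 75
  V = 119
  A = 262 + 2·51 − 3·119 = 7
  D = -1 + 51 − 75 + 6·7 = 17
Policy A (M − 36, A + 73):
  M = 51 − 36 = 15
  X = 75
  V = 119
  A = 262 + 2·15 − 3·119 (+73 from intervention) = 8
  D = -1 + 15 − 75 + 6·8 = -13
Change in D: -13 − 17 = -30

-30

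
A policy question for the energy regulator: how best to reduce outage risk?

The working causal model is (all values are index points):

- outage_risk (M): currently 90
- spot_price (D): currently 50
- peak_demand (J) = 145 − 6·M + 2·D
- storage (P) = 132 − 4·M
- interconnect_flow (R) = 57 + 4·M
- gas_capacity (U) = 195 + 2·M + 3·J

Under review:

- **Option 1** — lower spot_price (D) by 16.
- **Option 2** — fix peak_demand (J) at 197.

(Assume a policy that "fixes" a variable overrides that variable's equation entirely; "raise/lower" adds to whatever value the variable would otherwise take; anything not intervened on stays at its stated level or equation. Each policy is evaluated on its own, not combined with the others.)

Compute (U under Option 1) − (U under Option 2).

Option 1 (D − 16):
  M = 90
  D = 50 − 16 = 34
  J = 145 − 6·90 + 2·34 = -327
  U = 195 + 2·90 + 3·(-327) = -606
Option 2 (J := 197):
  M = 90
  D = 50
  J = 197
  U = 195 + 2·90 + 3·197 = 966
U: -606 − 966 = -1572

-1572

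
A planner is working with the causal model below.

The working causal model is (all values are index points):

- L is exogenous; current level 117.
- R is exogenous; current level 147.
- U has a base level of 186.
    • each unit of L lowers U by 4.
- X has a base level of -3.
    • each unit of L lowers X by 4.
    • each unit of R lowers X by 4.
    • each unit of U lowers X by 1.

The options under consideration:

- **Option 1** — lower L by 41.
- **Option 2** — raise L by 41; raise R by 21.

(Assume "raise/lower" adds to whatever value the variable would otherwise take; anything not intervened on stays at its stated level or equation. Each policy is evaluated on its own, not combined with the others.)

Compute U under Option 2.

Option 2 (L + 41, R + 21):
  L = 117 + 41 = 158
  U = 186 − 4·158 = -446

-446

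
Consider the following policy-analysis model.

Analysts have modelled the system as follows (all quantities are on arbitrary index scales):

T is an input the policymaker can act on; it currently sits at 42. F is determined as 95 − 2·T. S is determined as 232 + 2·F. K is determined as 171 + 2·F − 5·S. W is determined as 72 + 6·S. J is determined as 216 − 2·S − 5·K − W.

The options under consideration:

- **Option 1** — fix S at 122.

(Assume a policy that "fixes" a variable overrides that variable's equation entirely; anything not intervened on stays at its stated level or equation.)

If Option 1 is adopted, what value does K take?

-417

Option 1 (S := 122):
  T = 42
  F = 95 − 2·42 = 11
  S = 122
  K = 171 + 2·11 − 5·122 = -417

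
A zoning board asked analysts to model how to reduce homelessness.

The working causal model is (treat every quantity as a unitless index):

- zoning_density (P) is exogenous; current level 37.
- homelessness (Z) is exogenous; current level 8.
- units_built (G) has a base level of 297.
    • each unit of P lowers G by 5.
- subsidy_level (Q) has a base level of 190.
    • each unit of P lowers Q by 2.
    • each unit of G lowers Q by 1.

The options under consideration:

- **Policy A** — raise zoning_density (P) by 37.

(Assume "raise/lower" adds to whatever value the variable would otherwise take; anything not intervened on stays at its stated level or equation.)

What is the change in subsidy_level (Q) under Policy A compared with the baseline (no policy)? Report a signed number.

111

Baseline:
  P = 37
  G = 297 − 5·37 = 112
  Q = 190 − 2·37 − 112 = 4
Policy A (P + 37):
  P = 37 + 37 = 74
  G = 297 − 5·74 = -73
  Q = 190 − 2·74 − (-73) = 115
Change in Q: 115 − 4 = 111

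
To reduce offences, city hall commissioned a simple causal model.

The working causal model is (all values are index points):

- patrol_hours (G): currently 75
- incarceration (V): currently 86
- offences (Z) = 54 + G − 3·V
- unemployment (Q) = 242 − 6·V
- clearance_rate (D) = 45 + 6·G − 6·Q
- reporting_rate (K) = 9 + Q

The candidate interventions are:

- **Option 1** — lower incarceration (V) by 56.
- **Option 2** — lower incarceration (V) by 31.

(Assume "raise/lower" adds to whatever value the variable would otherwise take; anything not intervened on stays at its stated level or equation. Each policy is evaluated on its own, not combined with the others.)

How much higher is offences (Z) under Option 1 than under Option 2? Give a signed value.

75

Option 1 (V − 56):
  G = 75
  V = 86 − 56 = 30
  Z = 54 + 75 − 3·30 = 39
Option 2 (V − 31):
  G = 75
  V = 86 − 31 = 55
  Z = 54 + 75 − 3·55 = -36
Z: 39 − (-36) = 75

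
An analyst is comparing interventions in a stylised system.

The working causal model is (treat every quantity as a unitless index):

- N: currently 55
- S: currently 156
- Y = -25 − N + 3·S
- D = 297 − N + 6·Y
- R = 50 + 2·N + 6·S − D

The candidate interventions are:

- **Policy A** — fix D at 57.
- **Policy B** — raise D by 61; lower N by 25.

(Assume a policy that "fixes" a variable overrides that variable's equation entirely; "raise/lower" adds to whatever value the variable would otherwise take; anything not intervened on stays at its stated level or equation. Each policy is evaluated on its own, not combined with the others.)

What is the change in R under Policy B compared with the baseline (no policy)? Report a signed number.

-286

Baseline:
  N = 55
  S = 156
  Y = -25 − 55 + 3·156 = 388
  D = 297 − 55 + 6·388 = 2570
  R = 50 + 2·55 + 6·156 − 2570 = -1474
Policy B (D + 61, N − 25):
  N = 55 − 25 = 30
  S = 156
  Y = -25 − 30 + 3·156 = 413
  D = 297 − 30 + 6·413 (+61 from intervention) = 2806
  R = 50 + 2·30 + 6·156 − 2806 = -1760
Change in R: -1760 − (-1474) = -286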